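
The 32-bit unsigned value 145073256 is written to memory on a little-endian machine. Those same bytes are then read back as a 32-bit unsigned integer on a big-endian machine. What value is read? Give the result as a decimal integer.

1755620616

145073256 in 32-bit hexadecimal is 0x08A5A468.
Stored little-endian, the bytes at ascending addresses are 68 A4 A5 08.
Read back as big-endian, the last byte is least significant, giving 0x68A4A508.
0x68A4A508 = 1755620616.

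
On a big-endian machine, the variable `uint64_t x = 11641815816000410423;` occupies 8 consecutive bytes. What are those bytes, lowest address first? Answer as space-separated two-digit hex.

11641815816000410423 in hexadecimal, padded to 64 bits, is 0xA19009CDBD3A9337.
Split into bytes (most-significant first): A1 90 09 CD BD 3A 93 37.
Big-endian: lowest address holds the most-significant byte.
So the memory order matches the most-significant-first order: A1 90 09 CD BD 3A 93 37.

A1 90 09 CD BD 3A 93 37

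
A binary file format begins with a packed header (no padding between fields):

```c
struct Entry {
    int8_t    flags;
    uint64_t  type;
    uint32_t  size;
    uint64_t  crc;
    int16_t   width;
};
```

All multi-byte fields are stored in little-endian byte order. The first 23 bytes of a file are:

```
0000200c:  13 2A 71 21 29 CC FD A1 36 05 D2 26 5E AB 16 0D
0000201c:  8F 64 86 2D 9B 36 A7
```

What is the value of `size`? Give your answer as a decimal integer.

1579602437

`size` follows `flags` (1 B), `type` (8 B), so it starts at offset 1 + 8 = 9 and occupies 4 bytes.
Bytes at offsets 9..12: 05 D2 26 5E.
Little-endian: lowest address holds the least-significant byte.
Reassemble most-significant byte first: 5E 26 D2 05 → 0x5E26D205.
0x5E26D205 = 1579602437.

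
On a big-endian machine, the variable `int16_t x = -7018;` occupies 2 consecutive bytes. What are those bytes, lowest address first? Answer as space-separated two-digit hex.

E4 96

Two's complement of -7018 in 16 bits: 7018 = 0x1B6A; invert → 0xE495; add 1 → 0xE496.
Split into bytes (most-significant first): E4 96.
In big-endian order the high byte comes first in memory.
So the memory order matches the most-significant-first order: E4 96.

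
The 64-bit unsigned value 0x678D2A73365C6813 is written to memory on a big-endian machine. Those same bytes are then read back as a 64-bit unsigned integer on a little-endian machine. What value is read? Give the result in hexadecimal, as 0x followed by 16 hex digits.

Stored big-endian, the bytes at ascending addresses are 67 8D 2A 73 36 5C 68 13.
Read back as little-endian, the first byte is least significant, giving 0x13685C36732A8D67.

0x13685C36732A8D67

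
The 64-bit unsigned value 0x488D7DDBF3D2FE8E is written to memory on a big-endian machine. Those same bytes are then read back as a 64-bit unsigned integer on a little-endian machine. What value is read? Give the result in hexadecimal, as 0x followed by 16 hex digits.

0x8EFED2F3DB7D8D48

Stored big-endian, the bytes at ascending addresses are 48 8D 7D DB F3 D2 FE 8E.
Read back as little-endian, the first byte is least significant, giving 0x8EFED2F3DB7D8D48.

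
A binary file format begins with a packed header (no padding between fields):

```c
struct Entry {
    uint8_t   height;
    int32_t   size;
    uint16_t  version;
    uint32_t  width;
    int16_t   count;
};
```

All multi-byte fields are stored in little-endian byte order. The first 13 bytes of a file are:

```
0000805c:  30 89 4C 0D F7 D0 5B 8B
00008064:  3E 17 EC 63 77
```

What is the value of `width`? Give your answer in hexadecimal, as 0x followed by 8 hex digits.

`width` follows `height` (1 B), `size` (4 B), `version` (2 B), so it starts at offset 1 + 4 + 2 = 7 and occupies 4 bytes.
Bytes at offsets 7..10: 8B 3E 17 EC.
Little-endian stores the least-significant byte at the lowest address.
Reassemble most-significant byte first: EC 17 3E 8B → 0xEC173E8B.

0xEC173E8B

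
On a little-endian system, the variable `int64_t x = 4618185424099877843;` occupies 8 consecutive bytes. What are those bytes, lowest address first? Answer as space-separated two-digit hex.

D3 23 5C CE 2C 17 17 40

4618185424099877843 in hexadecimal, padded to 64 bits, is 0x4017172CCE5C23D3.
Split into bytes (most-significant first): 40 17 17 2C CE 5C 23 D3.
Little-endian: lowest address holds the least-significant byte.
So at ascending addresses the bytes are D3 23 5C CE 2C 17 17 40.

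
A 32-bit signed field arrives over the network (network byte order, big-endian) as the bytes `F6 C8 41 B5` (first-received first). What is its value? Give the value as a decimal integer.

-154648139

In big-endian order the high byte comes first in memory.
The bytes are already most-significant first: 0xF6C841B5.
Top bit is set, so as a signed 32-bit value this is 0xF6C841B5 − 2^32 = -154648139.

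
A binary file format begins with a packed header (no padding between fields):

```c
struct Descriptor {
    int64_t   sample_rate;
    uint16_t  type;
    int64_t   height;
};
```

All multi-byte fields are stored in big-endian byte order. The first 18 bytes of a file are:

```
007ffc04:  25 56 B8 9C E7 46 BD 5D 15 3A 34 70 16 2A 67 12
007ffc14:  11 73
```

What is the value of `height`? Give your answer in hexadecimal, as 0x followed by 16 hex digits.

0x3470162A67121173

`height` follows `sample_rate` (8 B), `type` (2 B), so it starts at offset 8 + 2 = 10 and occupies 8 bytes.
Bytes at offsets 10..17: 34 70 16 2A 67 12 11 73.
In big-endian order the high byte comes first in memory.
The bytes are already most-significant first: 0x3470162A67121173.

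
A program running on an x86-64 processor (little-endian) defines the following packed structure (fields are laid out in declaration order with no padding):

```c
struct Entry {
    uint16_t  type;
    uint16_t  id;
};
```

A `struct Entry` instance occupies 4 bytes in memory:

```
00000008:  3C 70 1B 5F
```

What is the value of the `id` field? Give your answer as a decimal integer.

24347

`id` follows `type` (2 bytes), so it starts at byte offset 2 and occupies 2 bytes.
Bytes at offsets 2..3: 1B 5F.
In little-endian order the low byte comes first in memory.
Reassemble most-significant byte first: 5F 1B → 0x5F1B.
0x5F1B = 24347.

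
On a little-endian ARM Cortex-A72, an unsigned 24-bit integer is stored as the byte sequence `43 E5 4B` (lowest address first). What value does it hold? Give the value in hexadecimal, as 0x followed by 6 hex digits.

0x4BE543

Little-endian: lowest address holds the least-significant byte.
Reassemble most-significant byte first: 4B E5 43 → 0x4BE543.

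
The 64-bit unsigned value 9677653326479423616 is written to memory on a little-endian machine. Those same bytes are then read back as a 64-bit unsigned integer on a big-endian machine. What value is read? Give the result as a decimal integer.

9677653326479423616 in 64-bit hexadecimal is 0x864DEE6D102EF880.
Stored little-endian, the bytes at ascending addresses are 80 F8 2E 10 6D EE 4D 86.
Read back as big-endian, the last byte is least significant, giving 0x80F82E106DEE4D86.
0x80F82E106DEE4D86 = 9293228479177706886.

9293228479177706886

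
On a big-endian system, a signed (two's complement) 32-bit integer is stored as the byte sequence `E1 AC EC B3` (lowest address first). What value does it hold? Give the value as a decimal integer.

-508760909

Big-endian stores the most-significant byte at the lowest address.
The bytes are already most-significant first: 0xE1ACECB3.
Top bit is set, so as a signed 32-bit value this is 0xE1ACECB3 − 2^32 = -508760909.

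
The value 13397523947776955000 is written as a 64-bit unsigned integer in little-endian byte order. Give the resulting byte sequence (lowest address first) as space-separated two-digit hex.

78 D2 08 21 0C 91 ED B9

13397523947776955000 in hexadecimal, padded to 64 bits, is 0xB9ED910C2108D278.
Split into bytes (most-significant first): B9 ED 91 0C 21 08 D2 78.
Little-endian: lowest address holds the least-significant byte.
So at ascending addresses the bytes are 78 D2 08 21 0C 91 ED B9.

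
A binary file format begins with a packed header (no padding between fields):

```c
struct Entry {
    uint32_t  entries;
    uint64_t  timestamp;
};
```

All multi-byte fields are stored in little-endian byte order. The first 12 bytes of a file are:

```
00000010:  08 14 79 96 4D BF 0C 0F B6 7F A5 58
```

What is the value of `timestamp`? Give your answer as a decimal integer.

`timestamp` follows `entries` (4 bytes), so it starts at byte offset 4 and occupies 8 bytes.
Bytes at offsets 4..11: 4D BF 0C 0F B6 7F A5 58.
Little-endian stores the least-significant byte at the lowest address.
Reassemble most-significant byte first: 58 A5 7F B6 0F 0C BF 4D → 0x58A57FB60F0CBF4D.
0x58A57FB60F0CBF4D = 6387652066408185677.

6387652066408185677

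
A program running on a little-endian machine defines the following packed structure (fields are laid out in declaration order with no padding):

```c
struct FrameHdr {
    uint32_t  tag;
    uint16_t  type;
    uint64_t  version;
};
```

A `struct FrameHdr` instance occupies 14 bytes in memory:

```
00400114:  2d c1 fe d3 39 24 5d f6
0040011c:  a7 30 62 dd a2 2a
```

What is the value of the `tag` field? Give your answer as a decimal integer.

3556688173

`tag` is the first field, at byte offset 0, occupying 4 bytes.
Bytes at offsets 0..3: 2D C1 FE D3.
In little-endian order the low byte comes first in memory.
Reassemble most-significant byte first: D3 FE C1 2D → 0xD3FEC12D.
0xD3FEC12D = 3556688173.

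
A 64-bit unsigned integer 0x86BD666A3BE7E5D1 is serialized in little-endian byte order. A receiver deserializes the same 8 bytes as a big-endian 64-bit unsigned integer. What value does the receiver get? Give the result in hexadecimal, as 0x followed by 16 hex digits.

0xD1E5E73B6A66BD86

Stored little-endian, the bytes at ascending addresses are D1 E5 E7 3B 6A 66 BD 86.
Read back as big-endian, the last byte is least significant, giving 0xD1E5E73B6A66BD86.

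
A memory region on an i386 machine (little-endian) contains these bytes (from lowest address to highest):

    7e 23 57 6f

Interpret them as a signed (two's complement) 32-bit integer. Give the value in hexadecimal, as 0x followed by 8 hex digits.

Little-endian stores the least-significant byte at the lowest address.
Reassemble most-significant byte first: 6F 57 23 7E → 0x6F57237E.

0x6F57237E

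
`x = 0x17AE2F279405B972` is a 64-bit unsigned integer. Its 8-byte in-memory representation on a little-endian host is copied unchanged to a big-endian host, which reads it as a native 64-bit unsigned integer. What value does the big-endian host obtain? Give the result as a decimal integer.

Stored little-endian, the bytes at ascending addresses are 72 B9 05 94 27 2F AE 17.
Read back as big-endian, the last byte is least significant, giving 0x72B90594272FAE17.
0x72B90594272FAE17 = 8266644724885990935.

8266644724885990935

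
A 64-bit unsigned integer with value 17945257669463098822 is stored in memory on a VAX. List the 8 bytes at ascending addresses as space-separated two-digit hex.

C6 C5 33 B7 C5 5C 0A F9

17945257669463098822 in hexadecimal, padded to 64 bits, is 0xF90A5CC5B733C5C6.
Split into bytes (most-significant first): F9 0A 5C C5 B7 33 C5 C6.
In little-endian order the low byte comes first in memory.
So at ascending addresses the bytes are C6 C5 33 B7 C5 5C 0A F9.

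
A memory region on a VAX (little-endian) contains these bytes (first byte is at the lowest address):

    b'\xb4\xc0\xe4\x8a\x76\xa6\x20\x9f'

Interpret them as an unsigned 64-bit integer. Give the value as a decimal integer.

Little-endian stores the least-significant byte at the lowest address.
Reassemble most-significant byte first: 9F 20 A6 76 8A E4 C0 B4 → 0x9F20A6768AE4C0B4.
0x9F20A6768AE4C0B4 = 11466347679351881908.

11466347679351881908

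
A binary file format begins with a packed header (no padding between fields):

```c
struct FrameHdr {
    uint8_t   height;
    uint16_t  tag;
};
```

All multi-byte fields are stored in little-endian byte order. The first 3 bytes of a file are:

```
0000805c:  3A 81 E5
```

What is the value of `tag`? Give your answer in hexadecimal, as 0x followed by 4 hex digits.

`tag` follows `height` (1 byte), so it starts at byte offset 1 and occupies 2 bytes.
Bytes at offsets 1..2: 81 E5.
In little-endian order the low byte comes first in memory.
Reassemble most-significant byte first: E5 81 → 0xE581.

0xE581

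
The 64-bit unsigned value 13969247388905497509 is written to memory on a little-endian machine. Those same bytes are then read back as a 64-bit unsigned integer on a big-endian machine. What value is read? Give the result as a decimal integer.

11953472514660555969

13969247388905497509 in 64-bit hexadecimal is 0xC1DCBC7CEB43E3A5.
Stored little-endian, the bytes at ascending addresses are A5 E3 43 EB 7C BC DC C1.
Read back as big-endian, the last byte is least significant, giving 0xA5E343EB7CBCDCC1.
0xA5E343EB7CBCDCC1 = 11953472514660555969.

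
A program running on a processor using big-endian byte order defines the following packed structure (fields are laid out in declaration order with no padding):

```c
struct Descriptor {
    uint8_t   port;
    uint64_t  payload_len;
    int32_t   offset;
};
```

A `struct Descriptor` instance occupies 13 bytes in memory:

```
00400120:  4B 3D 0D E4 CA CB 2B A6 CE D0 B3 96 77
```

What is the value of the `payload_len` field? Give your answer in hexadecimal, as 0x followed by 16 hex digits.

`payload_len` follows `port` (1 byte), so it starts at byte offset 1 and occupies 8 bytes.
Bytes at offsets 1..8: 3D 0D E4 CA CB 2B A6 CE.
Big-endian stores the most-significant byte at the lowest address.
The bytes are already most-significant first: 0x3D0DE4CACB2BA6CE.

0x3D0DE4CACB2BA6CE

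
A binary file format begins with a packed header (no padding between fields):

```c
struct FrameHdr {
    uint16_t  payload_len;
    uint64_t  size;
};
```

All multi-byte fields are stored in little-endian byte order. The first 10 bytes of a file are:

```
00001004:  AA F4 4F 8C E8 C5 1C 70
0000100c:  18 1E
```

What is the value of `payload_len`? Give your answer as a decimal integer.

`payload_len` is the first field, at byte offset 0, occupying 2 bytes.
Bytes at offsets 0..1: AA F4.
Little-endian stores the least-significant byte at the lowest address.
Reassemble most-significant byte first: F4 AA → 0xF4AA.
0xF4AA = 62634.

62634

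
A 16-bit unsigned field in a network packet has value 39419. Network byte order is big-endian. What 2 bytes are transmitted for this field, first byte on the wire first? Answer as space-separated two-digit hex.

39419 in hexadecimal, padded to 16 bits, is 0x99FB.
Split into bytes (most-significant first): 99 FB.
Big-endian stores the most-significant byte at the lowest address.
So the memory order matches the most-significant-first order: 99 FB.

99 FB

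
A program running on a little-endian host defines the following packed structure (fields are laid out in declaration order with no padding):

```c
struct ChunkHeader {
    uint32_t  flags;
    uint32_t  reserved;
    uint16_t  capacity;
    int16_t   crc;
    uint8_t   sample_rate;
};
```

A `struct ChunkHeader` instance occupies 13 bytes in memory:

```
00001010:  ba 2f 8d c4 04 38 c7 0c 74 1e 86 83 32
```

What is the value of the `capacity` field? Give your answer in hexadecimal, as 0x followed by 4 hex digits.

`capacity` follows `flags` (4 B), `reserved` (4 B), so it starts at offset 4 + 4 = 8 and occupies 2 bytes.
Bytes at offsets 8..9: 74 1E.
In little-endian order the low byte comes first in memory.
Reassemble most-significant byte first: 1E 74 → 0x1E74.

0x1E74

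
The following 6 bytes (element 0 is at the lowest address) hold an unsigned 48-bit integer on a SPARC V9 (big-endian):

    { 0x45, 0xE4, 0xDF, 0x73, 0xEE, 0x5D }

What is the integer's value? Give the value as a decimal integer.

In big-endian order the high byte comes first in memory.
The bytes are already most-significant first: 0x45E4DF73EE5D.
0x45E4DF73EE5D = 76849303776861.

76849303776861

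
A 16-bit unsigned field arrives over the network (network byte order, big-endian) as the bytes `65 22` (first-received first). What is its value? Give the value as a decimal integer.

25890

Big-endian: lowest address holds the most-significant byte.
The bytes are already most-significant first: 0x6522.
0x6522 = 25890.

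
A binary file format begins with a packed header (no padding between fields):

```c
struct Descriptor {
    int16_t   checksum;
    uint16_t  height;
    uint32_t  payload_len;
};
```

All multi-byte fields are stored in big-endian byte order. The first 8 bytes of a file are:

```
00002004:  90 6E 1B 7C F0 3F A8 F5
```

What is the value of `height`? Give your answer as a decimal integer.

`height` follows `checksum` (2 bytes), so it starts at byte offset 2 and occupies 2 bytes.
Bytes at offsets 2..3: 1B 7C.
In big-endian order the high byte comes first in memory.
The bytes are already most-significant first: 0x1B7C.
0x1B7C = 7036.

7036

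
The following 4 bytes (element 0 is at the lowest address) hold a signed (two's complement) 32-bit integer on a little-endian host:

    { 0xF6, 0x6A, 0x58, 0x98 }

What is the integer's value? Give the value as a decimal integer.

-1739035914

Little-endian stores the least-significant byte at the lowest address.
Reassemble most-significant byte first: 98 58 6A F6 → 0x98586AF6.
Top bit is set, so as a signed 32-bit value this is 0x98586AF6 − 2^32 = -1739035914.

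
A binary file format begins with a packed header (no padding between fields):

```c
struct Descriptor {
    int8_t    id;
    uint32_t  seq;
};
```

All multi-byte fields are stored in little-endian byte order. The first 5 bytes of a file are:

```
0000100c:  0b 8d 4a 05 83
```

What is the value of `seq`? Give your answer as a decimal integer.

`seq` follows `id` (1 byte), so it starts at byte offset 1 and occupies 4 bytes.
Bytes at offsets 1..4: 8D 4A 05 83.
In little-endian order the low byte comes first in memory.
Reassemble most-significant byte first: 83 05 4A 8D → 0x83054A8D.
0x83054A8D = 2198162061.

2198162061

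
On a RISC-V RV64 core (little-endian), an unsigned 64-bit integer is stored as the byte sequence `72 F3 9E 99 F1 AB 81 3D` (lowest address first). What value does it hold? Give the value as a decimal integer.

4432012562462077810

In little-endian order the low byte comes first in memory.
Reassemble most-significant byte first: 3D 81 AB F1 99 9E F3 72 → 0x3D81ABF1999EF372.
0x3D81ABF1999EF372 = 4432012562462077810.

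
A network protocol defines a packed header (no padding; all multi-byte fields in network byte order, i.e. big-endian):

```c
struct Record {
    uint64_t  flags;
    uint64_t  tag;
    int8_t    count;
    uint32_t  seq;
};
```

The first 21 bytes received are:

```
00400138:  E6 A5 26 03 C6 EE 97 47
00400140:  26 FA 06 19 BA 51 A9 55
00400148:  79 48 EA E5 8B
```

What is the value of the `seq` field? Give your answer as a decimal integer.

`seq` follows `flags` (8 B), `tag` (8 B), `count` (1 B), so it starts at offset 8 + 8 + 1 = 17 and occupies 4 bytes.
Bytes at offsets 17..20: 48 EA E5 8B.
Big-endian stores the most-significant byte at the lowest address.
The bytes are already most-significant first: 0x48EAE58B.
0x48EAE58B = 1223353739.

1223353739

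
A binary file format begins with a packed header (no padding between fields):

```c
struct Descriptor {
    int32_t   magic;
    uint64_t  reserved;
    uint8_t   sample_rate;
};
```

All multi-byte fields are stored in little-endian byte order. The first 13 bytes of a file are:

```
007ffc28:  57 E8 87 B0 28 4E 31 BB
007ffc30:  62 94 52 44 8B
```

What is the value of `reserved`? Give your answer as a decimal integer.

`reserved` follows `magic` (4 bytes), so it starts at byte offset 4 and occupies 8 bytes.
Bytes at offsets 4..11: 28 4E 31 BB 62 94 52 44.
In little-endian order the low byte comes first in memory.
Reassemble most-significant byte first: 44 52 94 62 BB 31 4E 28 → 0x44529462BB314E28.
0x44529462BB314E28 = 4923160494437649960.

4923160494437649960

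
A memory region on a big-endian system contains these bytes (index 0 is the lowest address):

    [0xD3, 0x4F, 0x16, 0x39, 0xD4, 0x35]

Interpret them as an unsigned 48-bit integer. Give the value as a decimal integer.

In big-endian order the high byte comes first in memory.
The bytes are already most-significant first: 0xD34F1639D435.
0xD34F1639D435 = 232336628765749.

232336628765749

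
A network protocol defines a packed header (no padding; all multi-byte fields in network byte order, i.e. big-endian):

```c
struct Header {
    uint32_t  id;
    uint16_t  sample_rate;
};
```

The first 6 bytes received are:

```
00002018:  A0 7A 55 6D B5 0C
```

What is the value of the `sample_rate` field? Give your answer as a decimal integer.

46348

`sample_rate` follows `id` (4 bytes), so it starts at byte offset 4 and occupies 2 bytes.
Bytes at offsets 4..5: B5 0C.
Big-endian: lowest address holds the most-significant byte.
The bytes are already most-significant first: 0xB50C.
0xB50C = 46348.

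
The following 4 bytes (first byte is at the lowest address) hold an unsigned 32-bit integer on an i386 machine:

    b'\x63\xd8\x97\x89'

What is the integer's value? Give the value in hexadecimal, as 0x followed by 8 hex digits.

0x8997D863

Little-endian: lowest address holds the least-significant byte.
Reassemble most-significant byte first: 89 97 D8 63 → 0x8997D863.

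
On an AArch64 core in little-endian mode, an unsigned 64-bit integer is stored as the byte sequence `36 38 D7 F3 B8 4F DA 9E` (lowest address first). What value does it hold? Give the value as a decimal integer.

11446549058699081782

In little-endian order the low byte comes first in memory.
Reassemble most-significant byte first: 9E DA 4F B8 F3 D7 38 36 → 0x9EDA4FB8F3D73836.
0x9EDA4FB8F3D73836 = 11446549058699081782.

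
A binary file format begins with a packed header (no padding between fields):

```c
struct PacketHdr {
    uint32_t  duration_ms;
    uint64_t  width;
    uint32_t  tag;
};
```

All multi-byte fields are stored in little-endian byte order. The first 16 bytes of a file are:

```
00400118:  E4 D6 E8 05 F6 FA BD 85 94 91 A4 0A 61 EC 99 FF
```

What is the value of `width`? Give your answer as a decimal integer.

`width` follows `duration_ms` (4 bytes), so it starts at byte offset 4 and occupies 8 bytes.
Bytes at offsets 4..11: F6 FA BD 85 94 91 A4 0A.
Little-endian: lowest address holds the least-significant byte.
Reassemble most-significant byte first: 0A A4 91 94 85 BD FA F6 → 0x0AA4919485BDFAF6.
0x0AA4919485BDFAF6 = 766897903644834550.

766897903644834550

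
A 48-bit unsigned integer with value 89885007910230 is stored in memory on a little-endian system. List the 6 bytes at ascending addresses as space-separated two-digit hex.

56 95 F7 FB BF 51

89885007910230 in hexadecimal, padded to 48 bits, is 0x51BFFBF79556.
Split into bytes (most-significant first): 51 BF FB F7 95 56.
Little-endian: lowest address holds the least-significant byte.
So at ascending addresses the bytes are 56 95 F7 FB BF 51.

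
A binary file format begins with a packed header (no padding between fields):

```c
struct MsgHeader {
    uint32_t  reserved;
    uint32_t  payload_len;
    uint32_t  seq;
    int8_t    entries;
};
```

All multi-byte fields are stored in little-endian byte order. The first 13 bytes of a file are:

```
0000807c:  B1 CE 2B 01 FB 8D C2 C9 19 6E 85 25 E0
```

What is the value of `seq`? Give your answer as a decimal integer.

629501465

`seq` follows `reserved` (4 B), `payload_len` (4 B), so it starts at offset 4 + 4 = 8 and occupies 4 bytes.
Bytes at offsets 8..11: 19 6E 85 25.
Little-endian stores the least-significant byte at the lowest address.
Reassemble most-significant byte first: 25 85 6E 19 → 0x25856E19.
0x25856E19 = 629501465.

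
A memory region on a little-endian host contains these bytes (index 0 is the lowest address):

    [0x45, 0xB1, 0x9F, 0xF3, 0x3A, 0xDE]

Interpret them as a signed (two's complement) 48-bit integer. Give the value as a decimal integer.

In little-endian order the low byte comes first in memory.
Reassemble most-significant byte first: DE 3A F3 9F B1 45 → 0xDE3AF39FB145.
Top bit is set, so as a signed 48-bit value this is 0xDE3AF39FB145 − 2^48 = -37130199912123.

-37130199912123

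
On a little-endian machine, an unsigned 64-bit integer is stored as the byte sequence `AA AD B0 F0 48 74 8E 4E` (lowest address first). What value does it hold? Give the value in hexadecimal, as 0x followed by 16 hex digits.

0x4E8E7448F0B0ADAA

In little-endian order the low byte comes first in memory.
Reassemble most-significant byte first: 4E 8E 74 48 F0 B0 AD AA → 0x4E8E7448F0B0ADAA.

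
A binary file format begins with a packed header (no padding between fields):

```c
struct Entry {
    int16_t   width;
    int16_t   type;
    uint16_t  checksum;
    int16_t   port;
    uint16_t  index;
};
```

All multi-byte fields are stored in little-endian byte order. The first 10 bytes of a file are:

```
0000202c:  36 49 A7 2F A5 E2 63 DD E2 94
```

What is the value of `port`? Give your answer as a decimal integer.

`port` follows `width` (2 B), `type` (2 B), `checksum` (2 B), so it starts at offset 2 + 2 + 2 = 6 and occupies 2 bytes.
Bytes at offsets 6..7: 63 DD.
Little-endian: lowest address holds the least-significant byte.
Reassemble most-significant byte first: DD 63 → 0xDD63.
Top bit is set, so as a signed 16-bit value this is 0xDD63 − 2^16 = -8861.

-8861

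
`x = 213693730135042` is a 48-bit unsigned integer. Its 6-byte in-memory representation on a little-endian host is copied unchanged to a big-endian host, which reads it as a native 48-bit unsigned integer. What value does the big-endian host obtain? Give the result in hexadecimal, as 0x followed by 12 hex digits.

213693730135042 in 48-bit hexadecimal is 0xC25A72E01C02.
Stored little-endian, the bytes at ascending addresses are 02 1C E0 72 5A C2.
Read back as big-endian, the last byte is least significant, giving 0x021CE0725AC2.

0x021CE0725AC2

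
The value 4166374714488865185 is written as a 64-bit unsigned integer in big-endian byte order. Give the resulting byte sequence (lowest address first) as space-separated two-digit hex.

39 D1 EF BA 7A 47 41 A1

4166374714488865185 in hexadecimal, padded to 64 bits, is 0x39D1EFBA7A4741A1.
Split into bytes (most-significant first): 39 D1 EF BA 7A 47 41 A1.
Big-endian stores the most-significant byte at the lowest address.
So the memory order matches the most-significant-first order: 39 D1 EF BA 7A 47 41 A1.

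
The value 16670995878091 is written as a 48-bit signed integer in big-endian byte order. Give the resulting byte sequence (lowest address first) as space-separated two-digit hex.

16670995878091 in hexadecimal, padded to 48 bits, is 0x0F2984C990CB.
Split into bytes (most-significant first): 0F 29 84 C9 90 CB.
Big-endian stores the most-significant byte at the lowest address.
So the memory order matches the most-significant-first order: 0F 29 84 C9 90 CB.

0F 29 84 C9 90 CB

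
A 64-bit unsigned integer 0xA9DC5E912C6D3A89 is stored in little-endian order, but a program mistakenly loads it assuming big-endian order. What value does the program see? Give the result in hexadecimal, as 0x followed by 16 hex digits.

0x893A6D2C915EDCA9

Stored little-endian, the bytes at ascending addresses are 89 3A 6D 2C 91 5E DC A9.
Read back as big-endian, the last byte is least significant, giving 0x893A6D2C915EDCA9.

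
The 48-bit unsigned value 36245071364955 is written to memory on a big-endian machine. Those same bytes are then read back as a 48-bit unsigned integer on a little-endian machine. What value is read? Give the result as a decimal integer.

100620798719520

36245071364955 in 48-bit hexadecimal is 0x20F6F69A835B.
Stored big-endian, the bytes at ascending addresses are 20 F6 F6 9A 83 5B.
Read back as little-endian, the first byte is least significant, giving 0x5B839AF6F620.
0x5B839AF6F620 = 100620798719520.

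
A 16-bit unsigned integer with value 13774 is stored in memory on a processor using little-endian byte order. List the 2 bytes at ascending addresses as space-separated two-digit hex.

13774 in hexadecimal, padded to 16 bits, is 0x35CE.
Split into bytes (most-significant first): 35 CE.
Little-endian stores the least-significant byte at the lowest address.
So at ascending addresses the bytes are CE 35.

CE 35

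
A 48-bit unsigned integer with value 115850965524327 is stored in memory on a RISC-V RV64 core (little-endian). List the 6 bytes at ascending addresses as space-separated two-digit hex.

115850965524327 in hexadecimal, padded to 48 bits, is 0x695DA7A59F67.
Split into bytes (most-significant first): 69 5D A7 A5 9F 67.
Little-endian stores the least-significant byte at the lowest address.
So at ascending addresses the bytes are 67 9F A5 A7 5D 69.

67 9F A5 A7 5D 69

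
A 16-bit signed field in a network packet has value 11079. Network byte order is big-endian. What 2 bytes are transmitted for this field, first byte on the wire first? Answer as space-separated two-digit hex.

2B 47

11079 in hexadecimal, padded to 16 bits, is 0x2B47.
Split into bytes (most-significant first): 2B 47.
In big-endian order the high byte comes first in memory.
So the memory order matches the most-significant-first order: 2B 47.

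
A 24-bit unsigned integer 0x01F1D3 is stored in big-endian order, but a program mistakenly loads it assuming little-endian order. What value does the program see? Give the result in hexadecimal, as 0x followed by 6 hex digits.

Stored big-endian, the bytes at ascending addresses are 01 F1 D3.
Read back as little-endian, the first byte is least significant, giving 0xD3F101.

0xD3F101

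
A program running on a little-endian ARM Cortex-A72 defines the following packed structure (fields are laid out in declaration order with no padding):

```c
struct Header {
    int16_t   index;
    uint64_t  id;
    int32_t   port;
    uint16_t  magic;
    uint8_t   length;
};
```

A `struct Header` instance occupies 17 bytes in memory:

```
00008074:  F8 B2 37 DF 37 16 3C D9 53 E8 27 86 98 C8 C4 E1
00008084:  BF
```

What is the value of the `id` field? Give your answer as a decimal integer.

16740963091960291127

`id` follows `index` (2 bytes), so it starts at byte offset 2 and occupies 8 bytes.
Bytes at offsets 2..9: 37 DF 37 16 3C D9 53 E8.
Little-endian stores the least-significant byte at the lowest address.
Reassemble most-significant byte first: E8 53 D9 3C 16 37 DF 37 → 0xE853D93C1637DF37.
0xE853D93C1637DF37 = 16740963091960291127.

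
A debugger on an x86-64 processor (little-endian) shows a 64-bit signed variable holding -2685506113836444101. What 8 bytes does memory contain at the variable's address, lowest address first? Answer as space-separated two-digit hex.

Two's complement of -2685506113836444101 in 64 bits: 2685506113836444101 = 0x2544D595055C69C5; invert → 0xDABB2A6AFAA3963A; add 1 → 0xDABB2A6AFAA3963B.
Split into bytes (most-significant first): DA BB 2A 6A FA A3 96 3B.
Little-endian: lowest address holds the least-significant byte.
So at ascending addresses the bytes are 3B 96 A3 FA 6A 2A BB DA.

3B 96 A3 FA 6A 2A BB DA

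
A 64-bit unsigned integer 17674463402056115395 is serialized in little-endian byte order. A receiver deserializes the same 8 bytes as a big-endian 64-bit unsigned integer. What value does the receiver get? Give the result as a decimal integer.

14079433464500603125

17674463402056115395 in 64-bit hexadecimal is 0xF5484ED2233264C3.
Stored little-endian, the bytes at ascending addresses are C3 64 32 23 D2 4E 48 F5.
Read back as big-endian, the last byte is least significant, giving 0xC3643223D24E48F5.
0xC3643223D24E48F5 = 14079433464500603125.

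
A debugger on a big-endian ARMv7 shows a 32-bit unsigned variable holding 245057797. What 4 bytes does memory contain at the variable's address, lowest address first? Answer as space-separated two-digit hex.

0E 9B 49 05

245057797 in hexadecimal, padded to 32 bits, is 0x0E9B4905.
Split into bytes (most-significant first): 0E 9B 49 05.
Big-endian stores the most-significant byte at the lowest address.
So the memory order matches the most-significant-first order: 0E 9B 49 05.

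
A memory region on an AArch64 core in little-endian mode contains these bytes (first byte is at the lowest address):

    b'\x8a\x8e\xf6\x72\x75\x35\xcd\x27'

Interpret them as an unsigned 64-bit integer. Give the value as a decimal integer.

In little-endian order the low byte comes first in memory.
Reassemble most-significant byte first: 27 CD 35 75 72 F6 8E 8A → 0x27CD357572F68E8A.
0x27CD357572F68E8A = 2868007316261080714.

2868007316261080714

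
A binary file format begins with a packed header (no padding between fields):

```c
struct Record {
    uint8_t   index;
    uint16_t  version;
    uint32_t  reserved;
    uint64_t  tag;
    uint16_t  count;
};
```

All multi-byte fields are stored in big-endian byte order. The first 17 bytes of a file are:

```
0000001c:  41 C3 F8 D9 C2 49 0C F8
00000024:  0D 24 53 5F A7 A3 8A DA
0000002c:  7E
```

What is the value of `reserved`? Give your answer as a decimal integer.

`reserved` follows `index` (1 B), `version` (2 B), so it starts at offset 1 + 2 = 3 and occupies 4 bytes.
Bytes at offsets 3..6: D9 C2 49 0C.
In big-endian order the high byte comes first in memory.
The bytes are already most-significant first: 0xD9C2490C.
0xD9C2490C = 3653388556.

3653388556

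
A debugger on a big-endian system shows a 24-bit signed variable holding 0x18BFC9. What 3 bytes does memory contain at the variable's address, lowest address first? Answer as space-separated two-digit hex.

18 BF C9

Split into bytes (most-significant first): 18 BF C9.
Big-endian stores the most-significant byte at the lowest address.
So the memory order matches the most-significant-first order: 18 BF C9.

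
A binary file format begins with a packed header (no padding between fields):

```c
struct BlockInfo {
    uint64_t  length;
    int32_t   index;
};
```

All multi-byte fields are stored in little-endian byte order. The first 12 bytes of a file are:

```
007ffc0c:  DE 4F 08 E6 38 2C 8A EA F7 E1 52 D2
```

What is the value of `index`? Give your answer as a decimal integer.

-766320137

`index` follows `length` (8 bytes), so it starts at byte offset 8 and occupies 4 bytes.
Bytes at offsets 8..11: F7 E1 52 D2.
Little-endian: lowest address holds the least-significant byte.
Reassemble most-significant byte first: D2 52 E1 F7 → 0xD252E1F7.
Top bit is set, so as a signed 32-bit value this is 0xD252E1F7 − 2^32 = -766320137.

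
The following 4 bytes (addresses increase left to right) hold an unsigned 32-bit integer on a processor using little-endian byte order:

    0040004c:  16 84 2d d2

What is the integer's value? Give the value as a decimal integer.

In little-endian order the low byte comes first in memory.
Reassemble most-significant byte first: D2 2D 84 16 → 0xD22D8416.
0xD22D8416 = 3526198294.

3526198294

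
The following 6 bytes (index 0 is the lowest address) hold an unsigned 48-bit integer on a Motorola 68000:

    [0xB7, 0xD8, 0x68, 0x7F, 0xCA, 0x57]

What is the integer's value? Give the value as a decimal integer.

Big-endian: lowest address holds the most-significant byte.
The bytes are already most-significant first: 0xB7D8687FCA57.
0xB7D8687FCA57 = 202140094024279.

202140094024279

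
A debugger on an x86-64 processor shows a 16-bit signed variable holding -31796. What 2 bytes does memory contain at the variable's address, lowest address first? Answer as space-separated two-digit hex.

Two's complement of -31796 in 16 bits: 31796 = 0x7C34; invert → 0x83CB; add 1 → 0x83CC.
Split into bytes (most-significant first): 83 CC.
In little-endian order the low byte comes first in memory.
So at ascending addresses the bytes are CC 83.

CC 83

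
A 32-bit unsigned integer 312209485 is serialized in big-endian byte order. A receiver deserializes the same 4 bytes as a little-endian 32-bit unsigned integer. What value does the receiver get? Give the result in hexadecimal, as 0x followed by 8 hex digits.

0x4DF09B12

312209485 in 32-bit hexadecimal is 0x129BF04D.
Stored big-endian, the bytes at ascending addresses are 12 9B F0 4D.
Read back as little-endian, the first byte is least significant, giving 0x4DF09B12.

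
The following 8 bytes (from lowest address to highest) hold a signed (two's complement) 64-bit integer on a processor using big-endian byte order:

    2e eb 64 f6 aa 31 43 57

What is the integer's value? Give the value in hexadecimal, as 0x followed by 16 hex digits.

Big-endian: lowest address holds the most-significant byte.
The bytes are already most-significant first: 0x2EEB64F6AA314357.

0x2EEB64F6AA314357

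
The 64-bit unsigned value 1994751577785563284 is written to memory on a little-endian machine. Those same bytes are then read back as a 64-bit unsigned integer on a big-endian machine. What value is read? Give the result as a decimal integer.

1994751577785563284 in 64-bit hexadecimal is 0x1BAEC7FDC90EF894.
Stored little-endian, the bytes at ascending addresses are 94 F8 0E C9 FD C7 AE 1B.
Read back as big-endian, the last byte is least significant, giving 0x94F80EC9FDC7AE1B.
0x94F80EC9FDC7AE1B = 10734345972546514459.

10734345972546514459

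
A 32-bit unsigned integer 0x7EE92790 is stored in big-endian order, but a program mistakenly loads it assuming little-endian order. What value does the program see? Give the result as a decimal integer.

2418534782

Stored big-endian, the bytes at ascending addresses are 7E E9 27 90.
Read back as little-endian, the first byte is least significant, giving 0x9027E97E.
0x9027E97E = 2418534782.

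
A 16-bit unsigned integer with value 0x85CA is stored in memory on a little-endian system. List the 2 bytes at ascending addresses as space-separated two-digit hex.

Split into bytes (most-significant first): 85 CA.
Little-endian: lowest address holds the least-significant byte.
So at ascending addresses the bytes are CA 85.

CA 85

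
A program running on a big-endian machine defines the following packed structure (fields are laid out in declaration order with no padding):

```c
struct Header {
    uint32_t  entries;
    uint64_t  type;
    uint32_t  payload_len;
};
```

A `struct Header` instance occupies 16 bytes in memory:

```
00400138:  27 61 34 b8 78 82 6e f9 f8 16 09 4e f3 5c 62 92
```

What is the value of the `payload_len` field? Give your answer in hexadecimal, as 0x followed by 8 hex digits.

0xF35C6292

`payload_len` follows `entries` (4 B), `type` (8 B), so it starts at offset 4 + 8 = 12 and occupies 4 bytes.
Bytes at offsets 12..15: F3 5C 62 92.
Big-endian: lowest address holds the most-significant byte.
The bytes are already most-significant first: 0xF35C6292.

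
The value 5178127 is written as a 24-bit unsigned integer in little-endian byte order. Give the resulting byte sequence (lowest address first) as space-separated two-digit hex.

5178127 in hexadecimal, padded to 24 bits, is 0x4F030F.
Split into bytes (most-significant first): 4F 03 0F.
Little-endian: lowest address holds the least-significant byte.
So at ascending addresses the bytes are 0F 03 4F.

0F 03 4F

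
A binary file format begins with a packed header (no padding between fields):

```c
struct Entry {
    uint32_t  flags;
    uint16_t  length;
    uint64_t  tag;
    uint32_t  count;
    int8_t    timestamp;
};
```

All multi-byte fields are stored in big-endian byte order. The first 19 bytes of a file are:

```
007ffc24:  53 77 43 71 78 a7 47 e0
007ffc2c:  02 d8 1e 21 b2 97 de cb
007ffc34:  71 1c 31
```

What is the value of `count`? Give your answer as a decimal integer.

`count` follows `flags` (4 B), `length` (2 B), `tag` (8 B), so it starts at offset 4 + 2 + 8 = 14 and occupies 4 bytes.
Bytes at offsets 14..17: DE CB 71 1C.
In big-endian order the high byte comes first in memory.
The bytes are already most-significant first: 0xDECB711C.
0xDECB711C = 3737874716.

3737874716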